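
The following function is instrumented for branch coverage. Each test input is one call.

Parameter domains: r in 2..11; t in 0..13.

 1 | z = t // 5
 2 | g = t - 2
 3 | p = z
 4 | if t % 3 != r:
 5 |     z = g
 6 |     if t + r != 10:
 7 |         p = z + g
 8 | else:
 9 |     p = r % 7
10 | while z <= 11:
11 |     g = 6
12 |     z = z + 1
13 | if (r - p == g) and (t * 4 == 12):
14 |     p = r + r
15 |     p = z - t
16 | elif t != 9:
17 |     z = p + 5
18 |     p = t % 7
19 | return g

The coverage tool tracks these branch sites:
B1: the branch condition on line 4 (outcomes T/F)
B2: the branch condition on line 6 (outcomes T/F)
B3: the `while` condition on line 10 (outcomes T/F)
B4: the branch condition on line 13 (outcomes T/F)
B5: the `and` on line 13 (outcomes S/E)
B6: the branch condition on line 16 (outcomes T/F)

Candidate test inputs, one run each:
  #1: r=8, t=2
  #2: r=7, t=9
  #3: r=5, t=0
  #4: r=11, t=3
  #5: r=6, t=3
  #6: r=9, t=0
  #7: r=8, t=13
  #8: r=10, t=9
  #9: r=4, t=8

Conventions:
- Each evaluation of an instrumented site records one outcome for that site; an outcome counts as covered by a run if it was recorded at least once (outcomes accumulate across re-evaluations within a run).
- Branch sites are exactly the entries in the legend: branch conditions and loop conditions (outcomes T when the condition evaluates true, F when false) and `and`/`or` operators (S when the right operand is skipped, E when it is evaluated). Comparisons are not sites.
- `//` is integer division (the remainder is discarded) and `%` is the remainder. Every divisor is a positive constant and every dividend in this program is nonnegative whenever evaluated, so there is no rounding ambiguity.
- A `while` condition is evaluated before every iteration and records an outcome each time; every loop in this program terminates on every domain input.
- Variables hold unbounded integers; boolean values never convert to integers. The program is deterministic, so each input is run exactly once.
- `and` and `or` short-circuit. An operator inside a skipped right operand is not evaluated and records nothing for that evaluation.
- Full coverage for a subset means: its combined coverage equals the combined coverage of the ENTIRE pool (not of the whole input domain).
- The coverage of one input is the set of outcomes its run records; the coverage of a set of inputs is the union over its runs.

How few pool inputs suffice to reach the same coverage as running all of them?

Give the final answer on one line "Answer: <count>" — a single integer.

input #1, r=8, t=2: events B1->T, B2->F, B3->T, B3->T, B3->T, B3->T, B3->T, B3->T, B3->T, B3->T, B3->T, B3->T, B3->T, B3->T, ...; outcomes B1=T, B2=F, B3=T, B3=F, B4=F, B5=S, B6=T
input #2, r=7, t=9: events B1->T, B2->T, B3->T, B3->T, B3->T, B3->T, B3->T, B3->F, B5->S, B4->F, B6->F; outcomes B1=T, B2=T, B3=T, B3=F, B4=F, B5=S, B6=F
input #3, r=5, t=0: events B1->T, B2->T, B3->T, B3->T, B3->T, B3->T, B3->T, B3->T, B3->T, B3->T, B3->T, B3->T, B3->T, B3->T, ...; outcomes B1=T, B2=T, B3=T, B3=F, B4=F, B5=S, B6=T
input #4, r=11, t=3: events B1->T, B2->T, B3->T, B3->T, B3->T, B3->T, B3->T, B3->T, B3->T, B3->T, B3->T, B3->T, B3->T, B3->F, ...; outcomes B1=T, B2=T, B3=T, B3=F, B4=F, B5=S, B6=T
input #5, r=6, t=3: events B1->T, B2->T, B3->T, B3->T, B3->T, B3->T, B3->T, B3->T, B3->T, B3->T, B3->T, B3->T, B3->T, B3->F, ...; outcomes B1=T, B2=T, B3=T, B3=F, B4=F, B5=S, B6=T
input #6, r=9, t=0: events B1->T, B2->T, B3->T, B3->T, B3->T, B3->T, B3->T, B3->T, B3->T, B3->T, B3->T, B3->T, B3->T, B3->T, ...; outcomes B1=T, B2=T, B3=T, B3=F, B4=F, B5=S, B6=T
input #7, r=8, t=13: events B1->T, B2->T, B3->T, B3->F, B5->S, B4->F, B6->T; outcomes B1=T, B2=T, B3=T, B3=F, B4=F, B5=S, B6=T
input #8, r=10, t=9: events B1->T, B2->T, B3->T, B3->T, B3->T, B3->T, B3->T, B3->F, B5->S, B4->F, B6->F; outcomes B1=T, B2=T, B3=T, B3=F, B4=F, B5=S, B6=F
input #9, r=4, t=8: events B1->T, B2->T, B3->T, B3->T, B3->T, B3->T, B3->T, B3->T, B3->F, B5->S, B4->F, B6->T; outcomes B1=T, B2=T, B3=T, B3=F, B4=F, B5=S, B6=T
together the pool reaches 9 outcomes: B1=T, B2=T, B2=F, B3=T, B3=F, B4=F, B5=S, B6=T, B6=F
every size-1 subset falls short of the 9 outcomes (best: 7/9)
inputs {1, 2} (size 2) cover everything; no size-2 subset with a lexicographically smaller index list covers all 9

Answer: 2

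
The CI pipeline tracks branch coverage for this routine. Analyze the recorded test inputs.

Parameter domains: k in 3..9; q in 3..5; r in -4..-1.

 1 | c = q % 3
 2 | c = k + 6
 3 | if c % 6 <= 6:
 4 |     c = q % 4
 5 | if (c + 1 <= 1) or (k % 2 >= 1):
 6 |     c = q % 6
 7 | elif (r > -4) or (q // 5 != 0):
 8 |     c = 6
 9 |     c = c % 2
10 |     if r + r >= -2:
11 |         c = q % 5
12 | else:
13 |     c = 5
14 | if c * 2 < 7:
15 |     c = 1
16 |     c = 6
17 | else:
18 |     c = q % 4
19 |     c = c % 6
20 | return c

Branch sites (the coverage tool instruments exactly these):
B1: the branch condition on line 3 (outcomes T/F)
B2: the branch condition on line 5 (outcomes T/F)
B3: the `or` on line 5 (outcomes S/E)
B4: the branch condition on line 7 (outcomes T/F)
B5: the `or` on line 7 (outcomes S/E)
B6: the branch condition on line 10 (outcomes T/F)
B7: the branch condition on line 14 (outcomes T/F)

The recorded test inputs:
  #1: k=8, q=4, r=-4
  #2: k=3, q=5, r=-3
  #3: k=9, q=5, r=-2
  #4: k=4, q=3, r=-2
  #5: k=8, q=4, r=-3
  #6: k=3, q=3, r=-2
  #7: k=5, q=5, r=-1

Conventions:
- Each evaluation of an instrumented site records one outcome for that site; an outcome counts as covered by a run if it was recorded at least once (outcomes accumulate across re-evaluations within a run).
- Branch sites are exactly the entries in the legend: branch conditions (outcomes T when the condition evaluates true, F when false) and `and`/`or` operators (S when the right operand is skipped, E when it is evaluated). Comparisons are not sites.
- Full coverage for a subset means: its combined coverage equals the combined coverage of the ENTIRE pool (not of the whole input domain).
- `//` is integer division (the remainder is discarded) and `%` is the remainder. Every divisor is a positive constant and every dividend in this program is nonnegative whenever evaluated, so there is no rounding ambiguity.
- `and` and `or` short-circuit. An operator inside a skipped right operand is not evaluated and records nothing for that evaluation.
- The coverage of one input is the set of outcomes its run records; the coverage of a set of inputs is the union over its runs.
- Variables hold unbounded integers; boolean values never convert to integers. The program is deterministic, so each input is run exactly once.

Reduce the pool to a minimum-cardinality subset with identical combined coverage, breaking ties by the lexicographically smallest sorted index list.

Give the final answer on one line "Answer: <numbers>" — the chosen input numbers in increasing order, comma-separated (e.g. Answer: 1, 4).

#1 (k=8, q=4, r=-4) -> B1->T, B3->S, B2->T, B7->F; covered: B1=T, B2=T, B3=S, B7=F
#2 (k=3, q=5, r=-3) -> B1->T, B3->E, B2->T, B7->F; covered: B1=T, B2=T, B3=E, B7=F
#3 (k=9, q=5, r=-2) -> B1->T, B3->E, B2->T, B7->F; covered: B1=T, B2=T, B3=E, B7=F
#4 (k=4, q=3, r=-2) -> B1->T, B3->E, B2->F, B5->S, B4->T, B6->F, B7->T; covered: B1=T, B2=F, B3=E, B4=T, B5=S, B6=F, B7=T
#5 (k=8, q=4, r=-3) -> B1->T, B3->S, B2->T, B7->F; covered: B1=T, B2=T, B3=S, B7=F
#6 (k=3, q=3, r=-2) -> B1->T, B3->E, B2->T, B7->T; covered: B1=T, B2=T, B3=E, B7=T
#7 (k=5, q=5, r=-1) -> B1->T, B3->E, B2->T, B7->F; covered: B1=T, B2=T, B3=E, B7=F
the full pool covers 10 outcomes: B1=T, B2=T, B2=F, B3=S, B3=E, B4=T, B5=S, B6=F, B7=T, B7=F
no size-1 subset reaches all 10 outcomes (best union: 7/10)
inputs {1, 4} (size 2) cover everything; no size-2 subset with a lexicographically smaller index list covers all 10

Answer: 1, 4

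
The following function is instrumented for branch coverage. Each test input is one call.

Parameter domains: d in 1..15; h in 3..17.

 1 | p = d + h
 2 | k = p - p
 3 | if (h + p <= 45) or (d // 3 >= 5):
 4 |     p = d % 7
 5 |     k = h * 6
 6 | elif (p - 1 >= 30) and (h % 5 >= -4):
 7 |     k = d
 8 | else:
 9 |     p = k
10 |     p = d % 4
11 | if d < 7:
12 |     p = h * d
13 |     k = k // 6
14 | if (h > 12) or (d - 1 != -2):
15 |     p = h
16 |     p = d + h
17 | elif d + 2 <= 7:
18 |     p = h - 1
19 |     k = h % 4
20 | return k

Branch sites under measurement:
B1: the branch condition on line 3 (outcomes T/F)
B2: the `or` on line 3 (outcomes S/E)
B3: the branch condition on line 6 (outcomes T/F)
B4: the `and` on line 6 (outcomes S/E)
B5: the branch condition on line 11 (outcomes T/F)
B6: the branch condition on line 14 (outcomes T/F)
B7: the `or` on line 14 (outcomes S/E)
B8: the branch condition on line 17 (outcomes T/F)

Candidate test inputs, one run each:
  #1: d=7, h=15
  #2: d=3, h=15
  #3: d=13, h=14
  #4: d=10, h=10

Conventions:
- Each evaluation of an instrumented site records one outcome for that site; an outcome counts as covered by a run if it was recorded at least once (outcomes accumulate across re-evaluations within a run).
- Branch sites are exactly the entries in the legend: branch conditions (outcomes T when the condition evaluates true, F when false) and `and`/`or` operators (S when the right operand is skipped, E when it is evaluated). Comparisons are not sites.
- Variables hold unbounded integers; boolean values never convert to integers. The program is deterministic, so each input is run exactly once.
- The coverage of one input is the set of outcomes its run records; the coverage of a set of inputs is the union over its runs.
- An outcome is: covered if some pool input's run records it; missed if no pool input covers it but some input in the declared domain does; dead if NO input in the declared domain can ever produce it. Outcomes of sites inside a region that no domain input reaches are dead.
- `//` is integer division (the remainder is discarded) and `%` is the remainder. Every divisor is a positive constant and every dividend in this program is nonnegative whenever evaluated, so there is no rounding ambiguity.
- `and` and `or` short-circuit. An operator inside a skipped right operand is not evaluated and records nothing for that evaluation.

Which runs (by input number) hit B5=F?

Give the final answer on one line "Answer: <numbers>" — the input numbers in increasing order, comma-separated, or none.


input #1 (d=7, h=15): covers B5=F
input #2 (d=3, h=15): misses B5=F
input #3 (d=13, h=14): covers B5=F
input #4 (d=10, h=10): covers B5=F
Answer: 1, 3, 4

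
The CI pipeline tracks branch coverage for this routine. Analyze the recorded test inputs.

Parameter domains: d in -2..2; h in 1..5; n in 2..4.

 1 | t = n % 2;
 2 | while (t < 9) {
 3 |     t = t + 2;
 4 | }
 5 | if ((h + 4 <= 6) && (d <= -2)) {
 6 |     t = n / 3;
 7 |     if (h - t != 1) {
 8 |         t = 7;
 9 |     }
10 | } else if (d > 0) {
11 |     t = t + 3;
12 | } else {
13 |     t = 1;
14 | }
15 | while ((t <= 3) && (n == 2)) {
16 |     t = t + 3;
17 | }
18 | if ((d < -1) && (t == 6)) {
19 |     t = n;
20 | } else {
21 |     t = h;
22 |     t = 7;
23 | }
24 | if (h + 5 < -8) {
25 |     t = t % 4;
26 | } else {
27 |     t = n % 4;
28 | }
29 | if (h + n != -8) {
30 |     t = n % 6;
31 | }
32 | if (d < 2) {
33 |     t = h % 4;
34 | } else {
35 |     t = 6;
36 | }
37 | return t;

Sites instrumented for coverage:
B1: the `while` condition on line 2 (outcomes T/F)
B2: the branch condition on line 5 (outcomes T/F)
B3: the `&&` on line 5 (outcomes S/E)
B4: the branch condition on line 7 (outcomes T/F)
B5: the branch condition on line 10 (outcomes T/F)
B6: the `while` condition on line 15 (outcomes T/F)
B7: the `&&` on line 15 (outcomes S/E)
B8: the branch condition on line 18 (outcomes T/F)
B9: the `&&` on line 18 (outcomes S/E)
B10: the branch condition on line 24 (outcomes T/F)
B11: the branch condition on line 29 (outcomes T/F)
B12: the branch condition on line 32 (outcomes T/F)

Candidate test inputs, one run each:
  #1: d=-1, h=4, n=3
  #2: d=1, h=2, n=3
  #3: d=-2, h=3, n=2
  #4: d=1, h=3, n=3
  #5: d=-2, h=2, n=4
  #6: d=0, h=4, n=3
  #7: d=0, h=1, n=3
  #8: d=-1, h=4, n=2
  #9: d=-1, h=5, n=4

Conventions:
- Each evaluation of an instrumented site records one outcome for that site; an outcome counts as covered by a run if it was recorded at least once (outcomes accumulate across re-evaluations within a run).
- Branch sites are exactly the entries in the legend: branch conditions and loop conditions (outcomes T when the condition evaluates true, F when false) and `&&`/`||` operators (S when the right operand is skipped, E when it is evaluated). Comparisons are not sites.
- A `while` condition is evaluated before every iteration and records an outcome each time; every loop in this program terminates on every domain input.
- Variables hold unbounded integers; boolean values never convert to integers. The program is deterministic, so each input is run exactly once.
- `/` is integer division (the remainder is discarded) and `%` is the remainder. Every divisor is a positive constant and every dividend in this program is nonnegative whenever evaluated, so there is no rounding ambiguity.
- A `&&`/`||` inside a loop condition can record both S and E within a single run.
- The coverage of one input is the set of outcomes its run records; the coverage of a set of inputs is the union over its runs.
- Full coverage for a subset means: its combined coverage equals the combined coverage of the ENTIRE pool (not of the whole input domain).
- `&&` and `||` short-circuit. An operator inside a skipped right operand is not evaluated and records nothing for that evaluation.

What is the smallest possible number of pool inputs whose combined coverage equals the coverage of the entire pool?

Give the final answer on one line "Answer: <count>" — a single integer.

test 1 (d=-1, h=4, n=3) fires B1->T, B1->T, B1->T, B1->T, B1->F, B3->S, B2->F, B5->F, B7->E, B6->F, B9->S, B8->F, B10->F, B11->T, ...; hits B1=T, B1=F, B2=F, B3=S, B5=F, B6=F, B7=E, B8=F, B9=S, B10=F, B11=T, B12=T
test 2 (d=1, h=2, n=3) fires B1->T, B1->T, B1->T, B1->T, B1->F, B3->E, B2->F, B5->T, B7->S, B6->F, B9->S, B8->F, B10->F, B11->T, ...; hits B1=T, B1=F, B2=F, B3=E, B5=T, B6=F, B7=S, B8=F, B9=S, B10=F, B11=T, B12=T
test 3 (d=-2, h=3, n=2) fires B1->T, B1->T, B1->T, B1->T, B1->T, B1->F, B3->S, B2->F, B5->F, B7->E, B6->T, B7->S, B6->F, B9->E, ...; hits B1=T, B1=F, B2=F, B3=S, B5=F, B6=T, B6=F, B7=S, B7=E, B8=F, B9=E, B10=F, B11=T, B12=T
test 4 (d=1, h=3, n=3) fires B1->T, B1->T, B1->T, B1->T, B1->F, B3->S, B2->F, B5->T, B7->S, B6->F, B9->S, B8->F, B10->F, B11->T, ...; hits B1=T, B1=F, B2=F, B3=S, B5=T, B6=F, B7=S, B8=F, B9=S, B10=F, B11=T, B12=T
test 5 (d=-2, h=2, n=4) fires B1->T, B1->T, B1->T, B1->T, B1->T, B1->F, B3->E, B2->T, B4->F, B7->E, B6->F, B9->E, B8->F, B10->F, ...; hits B1=T, B1=F, B2=T, B3=E, B4=F, B6=F, B7=E, B8=F, B9=E, B10=F, B11=T, B12=T
test 6 (d=0, h=4, n=3) fires B1->T, B1->T, B1->T, B1->T, B1->F, B3->S, B2->F, B5->F, B7->E, B6->F, B9->S, B8->F, B10->F, B11->T, ...; hits B1=T, B1=F, B2=F, B3=S, B5=F, B6=F, B7=E, B8=F, B9=S, B10=F, B11=T, B12=T
test 7 (d=0, h=1, n=3) fires B1->T, B1->T, B1->T, B1->T, B1->F, B3->E, B2->F, B5->F, B7->E, B6->F, B9->S, B8->F, B10->F, B11->T, ...; hits B1=T, B1=F, B2=F, B3=E, B5=F, B6=F, B7=E, B8=F, B9=S, B10=F, B11=T, B12=T
test 8 (d=-1, h=4, n=2) fires B1->T, B1->T, B1->T, B1->T, B1->T, B1->F, B3->S, B2->F, B5->F, B7->E, B6->T, B7->S, B6->F, B9->S, ...; hits B1=T, B1=F, B2=F, B3=S, B5=F, B6=T, B6=F, B7=S, B7=E, B8=F, B9=S, B10=F, B11=T, B12=T
test 9 (d=-1, h=5, n=4) fires B1->T, B1->T, B1->T, B1->T, B1->T, B1->F, B3->S, B2->F, B5->F, B7->E, B6->F, B9->S, B8->F, B10->F, ...; hits B1=T, B1=F, B2=F, B3=S, B5=F, B6=F, B7=E, B8=F, B9=S, B10=F, B11=T, B12=T
together the pool reaches 19 outcomes: B1=T, B1=F, B2=T, B2=F, B3=S, B3=E, B4=F, B5=T, B5=F, B6=T, B6=F, B7=S, B7=E, B8=F, B9=S, B9=E, B10=F, B11=T, B12=T
checked all size-1 subsets: none covers 19 outcomes (max 14/19)
checked all size-2 subsets: none covers 19 outcomes (max 18/19)
size 3: inputs {2, 3, 5} cover all 19 outcomes, and no lexicographically smaller subset of this size does

Answer: 3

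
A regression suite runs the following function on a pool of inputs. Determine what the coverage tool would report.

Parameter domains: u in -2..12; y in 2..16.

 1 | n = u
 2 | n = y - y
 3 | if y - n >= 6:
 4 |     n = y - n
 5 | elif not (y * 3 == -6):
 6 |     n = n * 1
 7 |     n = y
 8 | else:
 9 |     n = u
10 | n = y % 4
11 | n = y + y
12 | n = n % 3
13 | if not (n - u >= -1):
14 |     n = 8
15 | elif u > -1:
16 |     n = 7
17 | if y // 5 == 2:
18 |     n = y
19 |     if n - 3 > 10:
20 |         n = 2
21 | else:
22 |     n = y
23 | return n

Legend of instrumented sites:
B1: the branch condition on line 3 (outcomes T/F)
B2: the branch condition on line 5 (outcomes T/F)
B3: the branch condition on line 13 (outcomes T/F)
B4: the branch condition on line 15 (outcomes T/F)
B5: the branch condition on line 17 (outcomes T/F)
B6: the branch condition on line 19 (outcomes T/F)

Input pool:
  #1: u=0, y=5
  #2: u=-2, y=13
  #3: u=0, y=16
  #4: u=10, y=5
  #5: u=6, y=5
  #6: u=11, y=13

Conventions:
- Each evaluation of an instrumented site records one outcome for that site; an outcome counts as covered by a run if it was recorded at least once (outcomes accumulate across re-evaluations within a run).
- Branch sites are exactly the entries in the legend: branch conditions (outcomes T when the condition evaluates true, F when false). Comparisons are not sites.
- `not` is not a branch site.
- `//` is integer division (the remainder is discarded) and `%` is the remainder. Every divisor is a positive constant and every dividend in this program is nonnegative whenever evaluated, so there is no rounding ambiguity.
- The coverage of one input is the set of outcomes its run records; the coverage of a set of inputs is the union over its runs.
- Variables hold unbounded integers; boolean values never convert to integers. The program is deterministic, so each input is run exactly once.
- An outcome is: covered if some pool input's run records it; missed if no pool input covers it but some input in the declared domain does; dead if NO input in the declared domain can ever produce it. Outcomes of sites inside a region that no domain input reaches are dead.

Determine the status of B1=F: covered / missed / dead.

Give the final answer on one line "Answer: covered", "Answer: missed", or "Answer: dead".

B1=F is recorded by pool input(s) 1, 4, 5 -> covered

Answer: covered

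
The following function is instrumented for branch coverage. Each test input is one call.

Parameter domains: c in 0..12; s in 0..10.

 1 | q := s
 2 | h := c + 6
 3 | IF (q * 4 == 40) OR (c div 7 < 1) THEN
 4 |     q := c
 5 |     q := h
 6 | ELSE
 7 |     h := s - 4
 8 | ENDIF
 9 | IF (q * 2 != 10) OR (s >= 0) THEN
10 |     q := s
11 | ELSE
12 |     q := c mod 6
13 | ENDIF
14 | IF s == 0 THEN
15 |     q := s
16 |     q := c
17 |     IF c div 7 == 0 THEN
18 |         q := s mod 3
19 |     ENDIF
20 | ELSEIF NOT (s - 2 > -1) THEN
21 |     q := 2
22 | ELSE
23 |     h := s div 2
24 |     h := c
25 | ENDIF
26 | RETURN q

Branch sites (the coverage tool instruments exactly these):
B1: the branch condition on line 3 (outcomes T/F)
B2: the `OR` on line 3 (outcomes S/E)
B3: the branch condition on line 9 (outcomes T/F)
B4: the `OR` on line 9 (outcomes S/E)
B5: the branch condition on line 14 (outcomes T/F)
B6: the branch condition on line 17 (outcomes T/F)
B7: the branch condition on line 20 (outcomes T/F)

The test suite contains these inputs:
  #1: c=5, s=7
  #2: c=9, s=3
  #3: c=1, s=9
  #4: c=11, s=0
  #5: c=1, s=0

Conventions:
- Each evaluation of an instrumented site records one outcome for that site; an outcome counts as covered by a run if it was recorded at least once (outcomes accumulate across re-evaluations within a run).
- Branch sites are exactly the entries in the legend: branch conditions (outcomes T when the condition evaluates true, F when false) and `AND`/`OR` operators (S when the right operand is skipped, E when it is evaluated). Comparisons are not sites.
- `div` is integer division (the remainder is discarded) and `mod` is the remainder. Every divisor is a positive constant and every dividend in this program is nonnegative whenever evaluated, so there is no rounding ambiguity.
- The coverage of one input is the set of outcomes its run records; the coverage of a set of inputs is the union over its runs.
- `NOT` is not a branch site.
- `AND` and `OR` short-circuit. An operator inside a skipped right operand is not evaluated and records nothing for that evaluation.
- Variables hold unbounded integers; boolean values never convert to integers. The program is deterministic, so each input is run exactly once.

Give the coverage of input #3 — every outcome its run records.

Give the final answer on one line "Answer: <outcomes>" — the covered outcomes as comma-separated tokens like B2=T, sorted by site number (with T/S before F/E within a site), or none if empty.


Tracing the run of input #3 (c=1, s=9):
  B2->E, B1->T, B4->S, B3->T, B5->F, B7->F
collecting distinct outcomes: B1=T, B2=E, B3=T, B4=S, B5=F, B7=F
Answer: B1=T, B2=E, B3=T, B4=S, B5=F, B7=F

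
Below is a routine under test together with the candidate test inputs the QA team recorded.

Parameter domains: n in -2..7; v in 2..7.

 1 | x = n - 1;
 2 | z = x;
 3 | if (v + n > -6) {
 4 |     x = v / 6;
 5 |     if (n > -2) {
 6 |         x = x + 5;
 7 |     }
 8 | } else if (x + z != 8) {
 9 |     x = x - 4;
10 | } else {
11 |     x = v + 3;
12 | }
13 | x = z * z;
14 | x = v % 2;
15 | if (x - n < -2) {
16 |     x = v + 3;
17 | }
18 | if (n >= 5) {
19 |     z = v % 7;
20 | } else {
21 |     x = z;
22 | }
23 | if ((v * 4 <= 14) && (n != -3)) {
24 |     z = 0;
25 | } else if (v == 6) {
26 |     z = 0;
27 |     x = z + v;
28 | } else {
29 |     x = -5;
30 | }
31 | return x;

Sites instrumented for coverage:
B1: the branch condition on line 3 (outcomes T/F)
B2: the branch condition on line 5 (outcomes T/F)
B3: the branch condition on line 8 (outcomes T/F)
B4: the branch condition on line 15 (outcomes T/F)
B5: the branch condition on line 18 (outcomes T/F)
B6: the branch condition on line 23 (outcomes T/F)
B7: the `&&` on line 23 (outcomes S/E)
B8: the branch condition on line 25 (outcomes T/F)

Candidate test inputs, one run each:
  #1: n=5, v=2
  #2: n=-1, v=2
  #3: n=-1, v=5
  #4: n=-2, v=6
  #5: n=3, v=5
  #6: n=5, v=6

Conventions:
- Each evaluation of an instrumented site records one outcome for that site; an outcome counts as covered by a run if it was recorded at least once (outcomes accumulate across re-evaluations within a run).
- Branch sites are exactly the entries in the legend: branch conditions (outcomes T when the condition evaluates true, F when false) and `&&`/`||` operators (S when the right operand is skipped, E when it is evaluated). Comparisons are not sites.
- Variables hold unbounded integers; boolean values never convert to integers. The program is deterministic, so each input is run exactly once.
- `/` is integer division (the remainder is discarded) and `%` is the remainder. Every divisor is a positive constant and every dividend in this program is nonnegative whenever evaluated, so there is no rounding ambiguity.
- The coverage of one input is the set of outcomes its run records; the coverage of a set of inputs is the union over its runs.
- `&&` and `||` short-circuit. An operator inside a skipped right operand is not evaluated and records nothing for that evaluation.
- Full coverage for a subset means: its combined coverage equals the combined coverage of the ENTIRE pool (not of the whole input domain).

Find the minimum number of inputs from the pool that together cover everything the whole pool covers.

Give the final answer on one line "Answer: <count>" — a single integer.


run #1 (n=5, v=2) records B1=T, B2=T, B4=T, B5=T, B6=T, B7=E
run #2 (n=-1, v=2) records B1=T, B2=T, B4=F, B5=F, B6=T, B7=E
run #3 (n=-1, v=5) records B1=T, B2=T, B4=F, B5=F, B6=F, B7=S, B8=F
run #4 (n=-2, v=6) records B1=T, B2=F, B4=F, B5=F, B6=F, B7=S, B8=T
run #5 (n=3, v=5) records B1=T, B2=T, B4=F, B5=F, B6=F, B7=S, B8=F
run #6 (n=5, v=6) records B1=T, B2=T, B4=T, B5=T, B6=F, B7=S, B8=T
together the pool reaches 13 outcomes: B1=T, B2=T, B2=F, B4=T, B4=F, B5=T, B5=F, B6=T, B6=F, B7=S, B7=E, B8=T, B8=F
size 1 is not enough: best union over all size-1 subsets is 7/13
size 2 is not enough: best union over all size-2 subsets is 12/13
the canonical winner is {1, 3, 4}: size 3, full 13-outcome coverage, earliest index list among size-3 covers
Answer: 3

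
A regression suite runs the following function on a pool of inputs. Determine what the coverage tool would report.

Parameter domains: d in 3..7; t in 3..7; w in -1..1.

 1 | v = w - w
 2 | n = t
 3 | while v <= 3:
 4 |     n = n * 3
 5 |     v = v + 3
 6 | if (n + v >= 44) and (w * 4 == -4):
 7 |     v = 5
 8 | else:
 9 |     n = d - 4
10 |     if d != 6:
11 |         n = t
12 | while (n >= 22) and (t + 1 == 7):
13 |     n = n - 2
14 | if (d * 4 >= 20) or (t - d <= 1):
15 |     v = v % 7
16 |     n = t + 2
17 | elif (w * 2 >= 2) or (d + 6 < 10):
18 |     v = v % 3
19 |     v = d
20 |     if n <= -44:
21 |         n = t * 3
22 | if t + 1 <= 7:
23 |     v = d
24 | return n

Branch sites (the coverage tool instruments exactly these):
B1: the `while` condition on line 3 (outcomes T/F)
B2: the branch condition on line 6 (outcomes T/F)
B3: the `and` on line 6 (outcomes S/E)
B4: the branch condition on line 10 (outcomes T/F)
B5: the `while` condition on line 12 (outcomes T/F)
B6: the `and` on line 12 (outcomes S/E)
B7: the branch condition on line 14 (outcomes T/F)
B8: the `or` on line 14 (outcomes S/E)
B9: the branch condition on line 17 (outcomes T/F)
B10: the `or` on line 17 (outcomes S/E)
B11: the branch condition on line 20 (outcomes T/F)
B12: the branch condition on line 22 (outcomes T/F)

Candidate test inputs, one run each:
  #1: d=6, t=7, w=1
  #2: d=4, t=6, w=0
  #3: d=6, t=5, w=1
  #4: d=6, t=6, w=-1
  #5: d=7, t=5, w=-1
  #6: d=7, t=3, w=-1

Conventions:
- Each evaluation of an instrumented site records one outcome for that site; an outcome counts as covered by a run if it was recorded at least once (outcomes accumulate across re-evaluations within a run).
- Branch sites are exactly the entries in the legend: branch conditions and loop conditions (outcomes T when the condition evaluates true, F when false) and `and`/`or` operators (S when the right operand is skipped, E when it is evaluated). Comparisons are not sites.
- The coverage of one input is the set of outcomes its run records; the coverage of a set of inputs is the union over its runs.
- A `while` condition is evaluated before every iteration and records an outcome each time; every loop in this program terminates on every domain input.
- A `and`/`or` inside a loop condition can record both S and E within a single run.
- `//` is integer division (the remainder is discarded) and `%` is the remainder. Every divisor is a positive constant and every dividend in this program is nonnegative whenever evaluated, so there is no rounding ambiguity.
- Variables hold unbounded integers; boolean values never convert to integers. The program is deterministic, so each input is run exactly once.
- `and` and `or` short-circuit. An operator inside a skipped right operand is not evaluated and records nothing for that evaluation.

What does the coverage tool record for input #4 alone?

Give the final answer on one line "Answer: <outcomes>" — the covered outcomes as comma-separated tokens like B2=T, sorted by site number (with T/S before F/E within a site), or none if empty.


Running input #4 (d=6, t=6, w=-1), event by event:
  B1->T, B1->T, B1->F, B3->E, B2->T, B6->E, B5->T, B6->E, B5->T, B6->E
  B5->T, B6->E, B5->T, B6->E, B5->T, B6->E, B5->T, B6->E, B5->T, B6->E
  B5->T, B6->E, B5->T, B6->E, B5->T, B6->E, B5->T, B6->E, B5->T, B6->E
  B5->T, B6->E, B5->T, B6->E, B5->T, B6->E, B5->T, B6->E, B5->T, B6->S
  B5->F, B8->S, B7->T, B12->T
distinct outcomes covered: B1=T, B1=F, B2=T, B3=E, B5=T, B5=F, B6=S, B6=E, B7=T, B8=S, B12=T
Answer: B1=T, B1=F, B2=T, B3=E, B5=T, B5=F, B6=S, B6=E, B7=T, B8=S, B12=T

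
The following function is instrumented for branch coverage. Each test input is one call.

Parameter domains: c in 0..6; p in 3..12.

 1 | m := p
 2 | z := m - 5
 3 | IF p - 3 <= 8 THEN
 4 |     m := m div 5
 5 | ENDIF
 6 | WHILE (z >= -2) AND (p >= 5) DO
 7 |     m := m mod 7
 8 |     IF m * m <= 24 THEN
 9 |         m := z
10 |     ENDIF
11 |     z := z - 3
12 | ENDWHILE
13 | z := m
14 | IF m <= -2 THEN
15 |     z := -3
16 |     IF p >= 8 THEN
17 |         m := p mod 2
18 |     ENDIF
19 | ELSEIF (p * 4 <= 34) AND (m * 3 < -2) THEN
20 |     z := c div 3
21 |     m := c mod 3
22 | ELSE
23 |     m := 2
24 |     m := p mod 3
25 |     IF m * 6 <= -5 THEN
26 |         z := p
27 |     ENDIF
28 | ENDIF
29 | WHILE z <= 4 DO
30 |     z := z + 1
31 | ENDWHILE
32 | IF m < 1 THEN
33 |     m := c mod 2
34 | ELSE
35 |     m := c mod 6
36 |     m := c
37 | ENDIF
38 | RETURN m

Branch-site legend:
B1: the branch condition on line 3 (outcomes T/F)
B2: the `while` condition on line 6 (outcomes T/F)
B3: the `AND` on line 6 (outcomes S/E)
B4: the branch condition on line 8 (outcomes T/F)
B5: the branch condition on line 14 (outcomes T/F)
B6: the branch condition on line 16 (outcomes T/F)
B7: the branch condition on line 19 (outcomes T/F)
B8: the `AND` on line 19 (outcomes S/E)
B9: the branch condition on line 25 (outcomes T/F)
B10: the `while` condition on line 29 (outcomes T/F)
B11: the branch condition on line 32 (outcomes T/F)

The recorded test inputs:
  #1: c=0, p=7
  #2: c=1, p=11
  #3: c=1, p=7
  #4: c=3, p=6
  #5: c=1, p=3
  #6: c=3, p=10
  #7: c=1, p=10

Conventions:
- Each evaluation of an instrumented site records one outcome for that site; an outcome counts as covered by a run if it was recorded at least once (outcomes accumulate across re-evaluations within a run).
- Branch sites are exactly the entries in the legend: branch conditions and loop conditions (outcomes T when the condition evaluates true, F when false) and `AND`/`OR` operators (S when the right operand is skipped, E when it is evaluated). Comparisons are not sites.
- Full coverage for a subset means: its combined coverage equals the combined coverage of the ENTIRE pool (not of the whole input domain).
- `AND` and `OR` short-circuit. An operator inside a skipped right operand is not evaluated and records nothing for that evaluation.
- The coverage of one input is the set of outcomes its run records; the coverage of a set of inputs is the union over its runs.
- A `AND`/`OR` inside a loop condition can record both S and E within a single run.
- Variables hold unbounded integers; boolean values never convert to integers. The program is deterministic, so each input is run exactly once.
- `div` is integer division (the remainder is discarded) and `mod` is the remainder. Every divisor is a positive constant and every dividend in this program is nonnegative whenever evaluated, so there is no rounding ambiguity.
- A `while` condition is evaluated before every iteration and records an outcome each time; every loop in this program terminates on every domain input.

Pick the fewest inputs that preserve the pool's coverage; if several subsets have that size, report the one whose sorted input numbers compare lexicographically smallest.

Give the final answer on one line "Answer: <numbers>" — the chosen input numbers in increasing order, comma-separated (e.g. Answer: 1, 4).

input #1 (c=0, p=7): events B1->T, B3->E, B2->T, B4->T, B3->E, B2->T, B4->T, B3->S, B2->F, B5->F, B8->E, B7->T, B10->T, B10->T, ...; covers B1=T, B2=T, B2=F, B3=S, B3=E, B4=T, B5=F, B7=T, B8=E, B10=T, B10=F, B11=T
input #2 (c=1, p=11): events B1->T, B3->E, B2->T, B4->T, B3->E, B2->T, B4->F, B3->E, B2->T, B4->F, B3->S, B2->F, B5->F, B8->S, ...; covers B1=T, B2=T, B2=F, B3=S, B3=E, B4=T, B4=F, B5=F, B7=F, B8=S, B9=F, B10=F, B11=F
input #3 (c=1, p=7): events B1->T, B3->E, B2->T, B4->T, B3->E, B2->T, B4->T, B3->S, B2->F, B5->F, B8->E, B7->T, B10->T, B10->T, ...; covers B1=T, B2=T, B2=F, B3=S, B3=E, B4=T, B5=F, B7=T, B8=E, B10=T, B10=F, B11=F
input #4 (c=3, p=6): events B1->T, B3->E, B2->T, B4->T, B3->E, B2->T, B4->T, B3->S, B2->F, B5->T, B6->F, B10->T, B10->T, B10->T, ...; covers B1=T, B2=T, B2=F, B3=S, B3=E, B4=T, B5=T, B6=F, B10=T, B10=F, B11=T
input #5 (c=1, p=3): events B1->T, B3->E, B2->F, B5->F, B8->E, B7->F, B9->F, B10->T, B10->T, B10->T, B10->T, B10->T, B10->F, B11->T; covers B1=T, B2=F, B3=E, B5=F, B7=F, B8=E, B9=F, B10=T, B10=F, B11=T
input #6 (c=3, p=10): events B1->T, B3->E, B2->T, B4->T, B3->E, B2->T, B4->F, B3->E, B2->T, B4->F, B3->S, B2->F, B5->F, B8->S, ...; covers B1=T, B2=T, B2=F, B3=S, B3=E, B4=T, B4=F, B5=F, B7=F, B8=S, B9=F, B10=F, B11=F
input #7 (c=1, p=10): events B1->T, B3->E, B2->T, B4->T, B3->E, B2->T, B4->F, B3->E, B2->T, B4->F, B3->S, B2->F, B5->F, B8->S, ...; covers B1=T, B2=T, B2=F, B3=S, B3=E, B4=T, B4=F, B5=F, B7=F, B8=S, B9=F, B10=F, B11=F
union over all inputs: B1=T, B2=T, B2=F, B3=S, B3=E, B4=T, B4=F, B5=T, B5=F, B6=F, B7=T, B7=F, B8=S, B8=E, B9=F, B10=T, B10=F, B11=T, B11=F (19 outcomes)
every size-1 subset falls short of the 19 outcomes (best: 13/19)
every size-2 subset falls short of the 19 outcomes (best: 17/19)
at size 3, {1, 2, 4} reaches all 19 outcomes; every lexicographically earlier size-3 subset fails

Answer: 1, 2, 4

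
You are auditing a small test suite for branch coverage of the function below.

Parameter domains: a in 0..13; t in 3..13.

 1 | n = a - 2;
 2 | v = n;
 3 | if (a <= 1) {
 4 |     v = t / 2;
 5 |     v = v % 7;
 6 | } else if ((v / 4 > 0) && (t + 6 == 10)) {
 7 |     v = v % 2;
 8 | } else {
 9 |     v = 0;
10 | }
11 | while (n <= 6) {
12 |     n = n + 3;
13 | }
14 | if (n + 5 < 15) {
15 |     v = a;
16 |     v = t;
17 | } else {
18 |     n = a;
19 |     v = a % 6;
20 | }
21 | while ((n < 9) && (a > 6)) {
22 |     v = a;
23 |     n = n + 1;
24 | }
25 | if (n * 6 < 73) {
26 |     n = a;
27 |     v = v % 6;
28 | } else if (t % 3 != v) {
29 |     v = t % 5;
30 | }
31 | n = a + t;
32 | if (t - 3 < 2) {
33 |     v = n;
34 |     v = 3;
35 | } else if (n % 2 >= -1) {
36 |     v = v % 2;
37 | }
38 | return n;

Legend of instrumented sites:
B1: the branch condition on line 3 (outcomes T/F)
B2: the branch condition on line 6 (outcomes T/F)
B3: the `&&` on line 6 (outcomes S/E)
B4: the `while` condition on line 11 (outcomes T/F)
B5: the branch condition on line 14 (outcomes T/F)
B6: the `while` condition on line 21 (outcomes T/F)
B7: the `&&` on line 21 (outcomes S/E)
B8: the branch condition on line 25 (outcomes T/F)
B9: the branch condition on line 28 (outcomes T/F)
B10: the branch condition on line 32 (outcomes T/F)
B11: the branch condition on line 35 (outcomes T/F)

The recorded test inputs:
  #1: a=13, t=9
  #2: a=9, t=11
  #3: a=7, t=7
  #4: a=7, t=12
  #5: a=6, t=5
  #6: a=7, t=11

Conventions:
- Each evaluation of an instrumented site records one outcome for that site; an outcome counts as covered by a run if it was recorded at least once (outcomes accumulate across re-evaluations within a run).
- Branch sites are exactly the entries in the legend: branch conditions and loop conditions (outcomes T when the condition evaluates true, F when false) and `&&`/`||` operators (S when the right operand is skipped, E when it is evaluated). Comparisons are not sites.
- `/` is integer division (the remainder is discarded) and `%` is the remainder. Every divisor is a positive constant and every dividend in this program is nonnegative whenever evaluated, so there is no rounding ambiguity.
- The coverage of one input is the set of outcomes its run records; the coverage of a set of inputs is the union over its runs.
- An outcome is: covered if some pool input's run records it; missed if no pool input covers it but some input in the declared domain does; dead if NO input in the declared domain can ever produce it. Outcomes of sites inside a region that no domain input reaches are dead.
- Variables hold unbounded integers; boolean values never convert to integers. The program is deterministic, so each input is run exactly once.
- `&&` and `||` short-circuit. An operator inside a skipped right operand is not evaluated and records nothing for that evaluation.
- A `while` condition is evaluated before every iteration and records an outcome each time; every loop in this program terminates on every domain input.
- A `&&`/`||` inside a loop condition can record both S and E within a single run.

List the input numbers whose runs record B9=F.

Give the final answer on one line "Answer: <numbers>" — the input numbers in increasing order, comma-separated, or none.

input #1 (a=13, t=9): never hits B9=F
input #2 (a=9, t=11): never hits B9=F
input #3 (a=7, t=7): never hits B9=F
input #4 (a=7, t=12): never hits B9=F
input #5 (a=6, t=5): never hits B9=F
input #6 (a=7, t=11): never hits B9=F

Answer: none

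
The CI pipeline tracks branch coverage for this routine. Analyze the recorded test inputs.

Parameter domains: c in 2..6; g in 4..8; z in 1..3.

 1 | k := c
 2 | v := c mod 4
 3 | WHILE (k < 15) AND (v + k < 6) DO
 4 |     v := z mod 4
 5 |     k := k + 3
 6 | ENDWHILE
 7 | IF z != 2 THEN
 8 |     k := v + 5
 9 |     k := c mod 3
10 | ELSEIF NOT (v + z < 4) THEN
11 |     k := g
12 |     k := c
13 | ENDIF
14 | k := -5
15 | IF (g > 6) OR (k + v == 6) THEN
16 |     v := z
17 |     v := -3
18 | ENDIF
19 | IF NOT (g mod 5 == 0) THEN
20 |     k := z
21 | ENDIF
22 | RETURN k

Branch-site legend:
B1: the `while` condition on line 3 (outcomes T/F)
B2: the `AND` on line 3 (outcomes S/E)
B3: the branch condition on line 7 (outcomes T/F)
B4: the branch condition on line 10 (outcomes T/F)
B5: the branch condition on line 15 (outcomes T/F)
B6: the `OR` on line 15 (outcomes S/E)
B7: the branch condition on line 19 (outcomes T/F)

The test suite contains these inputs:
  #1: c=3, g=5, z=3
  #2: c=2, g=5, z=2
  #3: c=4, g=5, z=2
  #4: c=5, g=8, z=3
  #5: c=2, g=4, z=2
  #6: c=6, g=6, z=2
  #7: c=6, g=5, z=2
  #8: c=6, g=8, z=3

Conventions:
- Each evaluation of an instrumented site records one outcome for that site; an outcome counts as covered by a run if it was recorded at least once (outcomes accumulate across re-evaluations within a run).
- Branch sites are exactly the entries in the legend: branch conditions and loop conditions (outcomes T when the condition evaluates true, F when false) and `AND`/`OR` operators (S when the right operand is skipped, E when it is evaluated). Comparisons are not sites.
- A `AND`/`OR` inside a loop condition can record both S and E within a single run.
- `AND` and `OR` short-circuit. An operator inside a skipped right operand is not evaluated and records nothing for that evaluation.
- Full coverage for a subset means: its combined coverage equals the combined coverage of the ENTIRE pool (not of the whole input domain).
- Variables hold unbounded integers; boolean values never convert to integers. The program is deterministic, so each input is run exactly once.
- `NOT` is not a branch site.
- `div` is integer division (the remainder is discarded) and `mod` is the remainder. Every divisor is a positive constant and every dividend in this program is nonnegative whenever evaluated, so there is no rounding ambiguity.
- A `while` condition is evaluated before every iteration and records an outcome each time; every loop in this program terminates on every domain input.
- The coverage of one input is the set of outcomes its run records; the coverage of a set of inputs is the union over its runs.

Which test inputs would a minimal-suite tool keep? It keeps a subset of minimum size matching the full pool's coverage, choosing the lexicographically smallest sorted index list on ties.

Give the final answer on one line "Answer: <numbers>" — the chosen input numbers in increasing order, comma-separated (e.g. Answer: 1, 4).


test 1 (c=3, g=5, z=3) fires B2->E, B1->F, B3->T, B6->E, B5->F, B7->F; hits B1=F, B2=E, B3=T, B5=F, B6=E, B7=F
test 2 (c=2, g=5, z=2) fires B2->E, B1->T, B2->E, B1->F, B3->F, B4->T, B6->E, B5->F, B7->F; hits B1=T, B1=F, B2=E, B3=F, B4=T, B5=F, B6=E, B7=F
test 3 (c=4, g=5, z=2) fires B2->E, B1->T, B2->E, B1->F, B3->F, B4->T, B6->E, B5->F, B7->F; hits B1=T, B1=F, B2=E, B3=F, B4=T, B5=F, B6=E, B7=F
test 4 (c=5, g=8, z=3) fires B2->E, B1->F, B3->T, B6->S, B5->T, B7->T; hits B1=F, B2=E, B3=T, B5=T, B6=S, B7=T
test 5 (c=2, g=4, z=2) fires B2->E, B1->T, B2->E, B1->F, B3->F, B4->T, B6->E, B5->F, B7->T; hits B1=T, B1=F, B2=E, B3=F, B4=T, B5=F, B6=E, B7=T
test 6 (c=6, g=6, z=2) fires B2->E, B1->F, B3->F, B4->T, B6->E, B5->F, B7->T; hits B1=F, B2=E, B3=F, B4=T, B5=F, B6=E, B7=T
test 7 (c=6, g=5, z=2) fires B2->E, B1->F, B3->F, B4->T, B6->E, B5->F, B7->F; hits B1=F, B2=E, B3=F, B4=T, B5=F, B6=E, B7=F
test 8 (c=6, g=8, z=3) fires B2->E, B1->F, B3->T, B6->S, B5->T, B7->T; hits B1=F, B2=E, B3=T, B5=T, B6=S, B7=T
together the pool reaches 12 outcomes: B1=T, B1=F, B2=E, B3=T, B3=F, B4=T, B5=T, B5=F, B6=S, B6=E, B7=T, B7=F
every size-1 subset falls short of the 12 outcomes (best: 8/12)
size 2: inputs {2, 4} cover all 12 outcomes, and no lexicographically smaller subset of this size does
Answer: 2, 4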